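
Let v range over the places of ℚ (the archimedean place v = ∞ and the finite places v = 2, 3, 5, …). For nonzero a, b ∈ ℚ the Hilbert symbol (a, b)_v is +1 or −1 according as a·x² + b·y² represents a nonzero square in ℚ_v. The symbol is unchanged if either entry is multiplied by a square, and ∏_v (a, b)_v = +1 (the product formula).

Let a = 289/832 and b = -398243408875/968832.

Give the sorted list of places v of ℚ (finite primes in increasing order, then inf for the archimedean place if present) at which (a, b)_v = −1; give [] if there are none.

(a, b) ≡ (13, -652310) mod (ℚ^×)²; places V = {2, 3, 5, 13, 17, 29, 37, 41, 43, ∞}.
(a,b)_3: α=0, u≡1; β=-2, v≡1 (mod 3); (1|3)=+1, (1|3)=+1; sign (−1)^0·+1^-2·+1^0 = +1.
(a,b)_2: α=-6, β=-7; u≡5, v≡5 (mod 8); ε(u)ε(v)=0·0, αω(v)=-6·1, βω(u)=-7·1; sum ≡ 1  ⇒  -1.
(a,b)_41: α=0, u≡7; β=1, v≡39 (mod 41); (7|41)=-1, (39|41)=+1; sign (−1)^0·-1^1·+1^0 = -1.
(a,b)_13: α=-1, u≡10; β=2, v≡1 (mod 13); (10|13)=+1, (1|13)=+1; sign (−1)^0·+1^2·+1^-1 = +1.
(a,b)_43: α=0, u≡25; β=1, v≡35 (mod 43); (25|43)=+1, (35|43)=+1; sign (−1)^0·+1^1·+1^0 = +1.
(a,b)_37: α=0, u≡14; β=1, v≡23 (mod 37); (14|37)=-1, (23|37)=-1; sign (−1)^0·-1^1·-1^0 = -1.
(a,b)_∞: sgn(13)=+, sgn(-652310)=−, so +1.
(a,b)_5: α=0, u≡2; β=3, v≡2 (mod 5); (2|5)=-1, (2|5)=-1; sign (−1)^0·-1^3·-1^0 = -1.
(a,b)_29: α=0, u≡13; β=-2, v≡20 (mod 29); (13|29)=+1, (20|29)=+1; sign (−1)^0·+1^-2·+1^0 = +1.
(a,b)_17: α=2, u≡16; β=2, v≡6 (mod 17); (16|17)=+1, (6|17)=-1; sign (−1)^0·+1^2·-1^2 = +1.
Ram(13, -652310) = {2, 5, 37, 41}; no ℚ_2-point on the conic.

[2, 5, 37, 41]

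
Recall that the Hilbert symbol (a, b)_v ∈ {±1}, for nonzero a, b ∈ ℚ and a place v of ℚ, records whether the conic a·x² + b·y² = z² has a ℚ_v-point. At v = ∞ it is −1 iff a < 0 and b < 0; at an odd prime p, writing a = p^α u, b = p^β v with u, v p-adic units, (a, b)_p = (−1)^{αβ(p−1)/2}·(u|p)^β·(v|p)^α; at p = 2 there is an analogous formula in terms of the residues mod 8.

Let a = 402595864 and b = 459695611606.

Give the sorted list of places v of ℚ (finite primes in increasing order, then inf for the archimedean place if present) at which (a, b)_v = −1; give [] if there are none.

[2, 7, 11, 23]

(a, b) ≡ (278806, 406) mod (ℚ^×)²; places V = {2, 7, 11, 19, 23, 29, ∞}.
(a,b)_29: α=1, u≡26; β=1, v≡3 (mod 29); (26|29)=-1, (3|29)=-1; sign (−1)^0·-1^1·-1^1 = +1.
(a,b)_11: α=1, u≡6; β=2, v≡10 (mod 11); (6|11)=-1, (10|11)=-1; sign (−1)^0·-1^2·-1^1 = -1.
(a,b)_19: α=3, u≡5; β=2, v≡17 (mod 19); (5|19)=+1, (17|19)=+1; sign (−1)^0·+1^2·+1^3 = +1.
(a,b)_7: α=0, u≡6; β=3, v≡1 (mod 7); (6|7)=-1, (1|7)=+1; sign (−1)^0·-1^3·+1^0 = -1.
(a,b)_∞: sgn(278806)=+, sgn(406)=+, so +1.
(a,b)_2: α=3, β=1; u≡3, v≡3 (mod 8); ε(u)ε(v)=1·1, αω(v)=3·1, βω(u)=1·1; sum ≡ 1  ⇒  -1.
(a,b)_23: α=1, u≡18; β=2, v≡19 (mod 23); (18|23)=+1, (19|23)=-1; sign (−1)^0·+1^2·-1^1 = -1.
|Ram(278806, 406)| = 4, even; anisotropic at {2, 7, 11, 23}.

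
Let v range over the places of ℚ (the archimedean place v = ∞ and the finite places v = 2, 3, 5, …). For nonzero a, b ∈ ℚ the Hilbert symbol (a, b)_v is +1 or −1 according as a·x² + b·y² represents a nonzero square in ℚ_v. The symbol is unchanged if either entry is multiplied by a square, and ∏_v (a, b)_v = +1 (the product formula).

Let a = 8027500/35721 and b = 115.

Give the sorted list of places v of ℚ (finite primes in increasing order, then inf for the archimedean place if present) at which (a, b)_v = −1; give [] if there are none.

[2, 23]

Mod squares: a ≡ 19, b ≡ 115. Check v ∈ {∞, 2, 3, 5, 7, 13, 19, 23}.
v=∞: 19 > 0 and 115 > 0  ⇒  (a,b)_∞ = +1.
v=13: a=13^2·(≡5), b=13^0·(≡11) mod 13; (5|13)=-1, (11|13)=-1; (−1)^{2·0·6}·(-1)^0·(-1)^2 = +1.
v=5: a=5^4·(≡4), b=5^1·(≡3) mod 5; (4|5)=+1, (3|5)=-1; (−1)^{4·1·2}·(+1)^1·(-1)^4 = +1.
v=23: a=23^0·(≡20), b=23^1·(≡5) mod 23; (20|23)=-1, (5|23)=-1; (−1)^{0·1·11}·(-1)^1·(-1)^0 = -1.
v=7: a=7^-2·(≡5), b=7^0·(≡3) mod 7; (5|7)=-1, (3|7)=-1; (−1)^{-2·0·3}·(-1)^0·(-1)^-2 = +1.
v=3: a=3^-6·(≡1), b=3^0·(≡1) mod 3; (1|3)=+1, (1|3)=+1; (−1)^{-6·0·1}·(+1)^0·(+1)^-6 = +1.
v=2: v_2(a)=2, v_2(b)=0; units ≡ 3, 3 (mod 8); ε·ε+αω+βω = 1·1+2·1+0·1 ≡ 1  ⇒  (a,b)_2 = -1.
v=19: a=19^1·(≡16), b=19^0·(≡1) mod 19; (16|19)=+1, (1|19)=+1; (−1)^{1·0·9}·(+1)^0·(+1)^1 = +1.
|Ram(19, 115)| = 2, even; anisotropic at {2, 23}.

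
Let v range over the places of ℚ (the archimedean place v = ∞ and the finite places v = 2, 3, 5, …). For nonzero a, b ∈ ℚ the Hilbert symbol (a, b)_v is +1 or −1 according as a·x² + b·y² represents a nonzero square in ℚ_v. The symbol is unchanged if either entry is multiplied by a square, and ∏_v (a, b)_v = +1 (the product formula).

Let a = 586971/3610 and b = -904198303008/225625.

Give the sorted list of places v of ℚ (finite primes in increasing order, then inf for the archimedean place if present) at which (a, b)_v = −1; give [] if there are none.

[2, 5, 7, 13]

Mod squares: a ≡ 110, b ≡ -2002. Check v ∈ {∞, 2, 3, 5, 7, 11, 13, 19, 23}.
v=2: v_2(a)=-1, v_2(b)=5; units ≡ 7, 7 (mod 8); ε·ε+αω+βω = 1·1+-1·0+5·0 ≡ 1  ⇒  (a,b)_2 = -1.
v=∞: 110 > 0 and -2002 < 0  ⇒  (a,b)_∞ = +1.
v=19: a=19^-2·(≡8), b=19^-2·(≡8) mod 19; (8|19)=-1, (8|19)=-1; (−1)^{-2·-2·9}·(-1)^-2·(-1)^-2 = +1.
v=3: a=3^2·(≡2), b=3^2·(≡2) mod 3; (2|3)=-1, (2|3)=-1; (−1)^{2·2·1}·(-1)^2·(-1)^2 = +1.
v=7: a=7^2·(≡6), b=7^3·(≡4) mod 7; (6|7)=-1, (4|7)=+1; (−1)^{2·3·3}·(-1)^3·(+1)^2 = -1.
v=11: a=11^3·(≡6), b=11^3·(≡9) mod 11; (6|11)=-1, (9|11)=+1; (−1)^{3·3·5}·(-1)^3·(+1)^3 = +1.
v=5: a=5^-1·(≡3), b=5^-4·(≡2) mod 5; (3|5)=-1, (2|5)=-1; (−1)^{-1·-4·2}·(-1)^-4·(-1)^-1 = -1.
v=23: a=23^0·(≡12), b=23^2·(≡17) mod 23; (12|23)=+1, (17|23)=-1; (−1)^{0·2·11}·(+1)^2·(-1)^0 = +1.
v=13: a=13^0·(≡11), b=13^1·(≡7) mod 13; (11|13)=-1, (7|13)=-1; (−1)^{0·1·6}·(-1)^1·(-1)^0 = -1.
|Ram(110, -2002)| = 4, even; anisotropic at {2, 5, 7, 13}.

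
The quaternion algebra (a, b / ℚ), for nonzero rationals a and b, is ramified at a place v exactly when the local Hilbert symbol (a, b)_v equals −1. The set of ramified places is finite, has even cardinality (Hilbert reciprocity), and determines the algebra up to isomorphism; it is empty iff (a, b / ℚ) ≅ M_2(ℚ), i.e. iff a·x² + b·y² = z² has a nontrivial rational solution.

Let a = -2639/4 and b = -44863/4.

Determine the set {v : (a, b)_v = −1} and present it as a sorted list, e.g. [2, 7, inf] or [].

(a, b) ≡ (-2639, -44863) mod (ℚ^×)²; places V = {2, 7, 13, 17, 29, ∞}.
(a,b)_29: α=1, u≡28; β=1, v≡12 (mod 29); (28|29)=+1, (12|29)=-1; sign (−1)^0·+1^1·-1^1 = -1.
(a,b)_17: α=0, u≡16; β=1, v≡16 (mod 17); (16|17)=+1, (16|17)=+1; sign (−1)^0·+1^1·+1^0 = +1.
(a,b)_2: α=-2, β=-2; u≡1, v≡1 (mod 8); ε(u)ε(v)=0·0, αω(v)=-2·0, βω(u)=-2·0; sum ≡ 0  ⇒  +1.
(a,b)_7: α=1, u≡2; β=1, v≡6 (mod 7); (2|7)=+1, (6|7)=-1; sign (−1)^1·+1^1·-1^1 = +1.
(a,b)_∞: sgn(-2639)=−, sgn(-44863)=−, so -1.
(a,b)_13: α=1, u≡11; β=1, v≡5 (mod 13); (11|13)=-1, (5|13)=-1; sign (−1)^0·-1^1·-1^1 = +1.
|Ram(-2639, -44863)| = 2, even; anisotropic at {29, ∞}.

[29, inf]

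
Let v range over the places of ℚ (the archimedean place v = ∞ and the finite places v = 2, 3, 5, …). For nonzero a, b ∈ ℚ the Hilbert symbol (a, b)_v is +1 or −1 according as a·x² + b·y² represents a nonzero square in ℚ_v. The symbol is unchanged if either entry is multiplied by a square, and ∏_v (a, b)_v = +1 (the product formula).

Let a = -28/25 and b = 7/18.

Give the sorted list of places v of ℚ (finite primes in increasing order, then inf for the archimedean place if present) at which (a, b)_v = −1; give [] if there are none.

Mod squares: a ≡ -7, b ≡ 14. Check v ∈ {∞, 2, 3, 5, 7}.
v=2: v_2(a)=2, v_2(b)=-1; units ≡ 1, 7 (mod 8); ε·ε+αω+βω = 0·1+2·0+-1·0 ≡ 0  ⇒  (a,b)_2 = +1.
v=∞: -7 < 0 and 14 > 0  ⇒  (a,b)_∞ = +1.
v=7: a=7^1·(≡6), b=7^1·(≡2) mod 7; (6|7)=-1, (2|7)=+1; (−1)^{1·1·3}·(-1)^1·(+1)^1 = +1.
v=3: a=3^0·(≡2), b=3^-2·(≡2) mod 3; (2|3)=-1, (2|3)=-1; (−1)^{0·-2·1}·(-1)^-2·(-1)^0 = +1.
v=5: a=5^-2·(≡2), b=5^0·(≡4) mod 5; (2|5)=-1, (4|5)=+1; (−1)^{-2·0·2}·(-1)^0·(+1)^-2 = +1.
Every local symbol is +1, so the conic -7·x² + 14·y² = z² has ℚ_v-points for all v and hence a ℚ-point; (a, b / ℚ) ≅ M_2(ℚ).

[]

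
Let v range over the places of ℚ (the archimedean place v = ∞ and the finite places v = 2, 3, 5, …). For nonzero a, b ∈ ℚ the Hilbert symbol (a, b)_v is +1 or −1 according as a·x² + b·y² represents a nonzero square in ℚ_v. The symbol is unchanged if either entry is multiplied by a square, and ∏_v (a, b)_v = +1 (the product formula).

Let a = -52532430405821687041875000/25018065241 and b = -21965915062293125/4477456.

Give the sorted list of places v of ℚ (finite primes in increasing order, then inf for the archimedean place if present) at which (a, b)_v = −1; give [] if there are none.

(a, b) ≡ (-1870, -29) mod (ℚ^×)²; places V = {2, 3, 5, 7, 11, 13, 17, 23, 29, ∞}.
(a,b)_2: α=3, β=-4; u≡1, v≡3 (mod 8); ε(u)ε(v)=0·1, αω(v)=3·1, βω(u)=-4·0; sum ≡ 1  ⇒  -1.
(a,b)_3: α=2, u≡2; β=0, v≡1 (mod 3); (2|3)=-1, (1|3)=+1; sign (−1)^0·-1^0·+1^2 = +1.
(a,b)_29: α=6, u≡27; β=5, v≡5 (mod 29); (27|29)=-1, (5|29)=+1; sign (−1)^0·-1^5·+1^6 = -1.
(a,b)_11: α=3, u≡7; β=2, v≡5 (mod 11); (7|11)=-1, (5|11)=+1; sign (−1)^0·-1^2·+1^3 = +1.
(a,b)_∞: sgn(-1870)=−, sgn(-29)=−, so -1.
(a,b)_7: α=4, u≡3; β=2, v≡5 (mod 7); (3|7)=-1, (5|7)=-1; sign (−1)^0·-1^2·-1^4 = +1.
(a,b)_17: α=3, u≡13; β=2, v≡12 (mod 17); (13|17)=+1, (12|17)=-1; sign (−1)^0·+1^2·-1^3 = -1.
(a,b)_13: α=-2, u≡11; β=0, v≡10 (mod 13); (11|13)=-1, (10|13)=+1; sign (−1)^0·-1^0·+1^-2 = +1.
(a,b)_23: α=-6, u≡6; β=-4, v≡21 (mod 23); (6|23)=+1, (21|23)=-1; sign (−1)^0·+1^-4·-1^-6 = +1.
(a,b)_5: α=7, u≡4; β=4, v≡1 (mod 5); (4|5)=+1, (1|5)=+1; sign (−1)^0·+1^4·+1^7 = +1.
(-1870, -29 / ℚ) ramifies at {2, 17, 29, ∞}: a division algebra.

[2, 17, 29, inf]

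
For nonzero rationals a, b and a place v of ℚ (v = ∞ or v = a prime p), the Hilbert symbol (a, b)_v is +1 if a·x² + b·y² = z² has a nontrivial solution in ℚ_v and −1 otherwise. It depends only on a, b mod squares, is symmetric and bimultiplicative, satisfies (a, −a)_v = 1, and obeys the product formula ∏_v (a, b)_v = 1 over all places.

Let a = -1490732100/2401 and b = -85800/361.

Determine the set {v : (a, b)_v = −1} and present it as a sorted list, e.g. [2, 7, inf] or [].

Mod squares: a ≡ -1, b ≡ -858. Check v ∈ {∞, 2, 3, 5, 7, 11, 13, 19}.
v=19: a=19^0·(≡13), b=19^-2·(≡4) mod 19; (13|19)=-1, (4|19)=+1; (−1)^{0·-2·9}·(-1)^-2·(+1)^0 = +1.
v=13: a=13^2·(≡9), b=13^1·(≡3) mod 13; (9|13)=+1, (3|13)=+1; (−1)^{2·1·6}·(+1)^1·(+1)^2 = +1.
v=7: a=7^-4·(≡3), b=7^0·(≡5) mod 7; (3|7)=-1, (5|7)=-1; (−1)^{-4·0·3}·(-1)^0·(-1)^-4 = +1.
v=5: a=5^2·(≡1), b=5^2·(≡3) mod 5; (1|5)=+1, (3|5)=-1; (−1)^{2·2·2}·(+1)^2·(-1)^2 = +1.
v=11: a=11^2·(≡7), b=11^1·(≡6) mod 11; (7|11)=-1, (6|11)=-1; (−1)^{2·1·5}·(-1)^1·(-1)^2 = -1.
v=2: v_2(a)=2, v_2(b)=3; units ≡ 7, 3 (mod 8); ε·ε+αω+βω = 1·1+2·1+3·0 ≡ 1  ⇒  (a,b)_2 = -1.
v=∞: -1 < 0 and -858 < 0  ⇒  (a,b)_∞ = -1.
v=3: a=3^6·(≡2), b=3^1·(≡2) mod 3; (2|3)=-1, (2|3)=-1; (−1)^{6·1·1}·(-1)^1·(-1)^6 = -1.
Ram(-1, -858) = {2, 3, 11, ∞}; no ℚ_2-point on the conic.

[2, 3, 11, inf]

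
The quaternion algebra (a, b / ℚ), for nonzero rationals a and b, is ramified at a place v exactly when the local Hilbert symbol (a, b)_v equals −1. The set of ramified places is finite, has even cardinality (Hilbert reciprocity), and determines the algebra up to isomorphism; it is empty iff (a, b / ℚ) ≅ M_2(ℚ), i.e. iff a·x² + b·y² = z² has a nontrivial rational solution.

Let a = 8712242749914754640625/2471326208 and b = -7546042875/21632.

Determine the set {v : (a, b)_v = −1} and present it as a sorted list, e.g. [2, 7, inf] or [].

(a, b) ≡ (34, -870) mod (ℚ^×)²; places V = {2, 3, 5, 7, 13, 17, 29, ∞}.
(a,b)_3: α=4, u≡1; β=1, v≡1 (mod 3); (1|3)=+1, (1|3)=+1; sign (−1)^0·+1^1·+1^4 = +1.
(a,b)_29: α=2, u≡7; β=1, v≡23 (mod 29); (7|29)=+1, (23|29)=+1; sign (−1)^0·+1^1·+1^2 = +1.
(a,b)_7: α=8, u≡6; β=4, v≡3 (mod 7); (6|7)=-1, (3|7)=-1; sign (−1)^0·-1^4·-1^8 = +1.
(a,b)_2: α=-9, β=-7; u≡1, v≡5 (mod 8); ε(u)ε(v)=0·0, αω(v)=-9·1, βω(u)=-7·0; sum ≡ 1  ⇒  -1.
(a,b)_13: α=-6, u≡7; β=-2, v≡10 (mod 13); (7|13)=-1, (10|13)=+1; sign (−1)^0·-1^-2·+1^-6 = +1.
(a,b)_17: α=5, u≡2; β=2, v≡11 (mod 17); (2|17)=+1, (11|17)=-1; sign (−1)^0·+1^2·-1^5 = -1.
(a,b)_∞: sgn(34)=+, sgn(-870)=−, so +1.
(a,b)_5: α=6, u≡4; β=3, v≡1 (mod 5); (4|5)=+1, (1|5)=+1; sign (−1)^0·+1^3·+1^6 = +1.
(34, -870 / ℚ) ramifies at {2, 17}: a division algebra.

[2, 17]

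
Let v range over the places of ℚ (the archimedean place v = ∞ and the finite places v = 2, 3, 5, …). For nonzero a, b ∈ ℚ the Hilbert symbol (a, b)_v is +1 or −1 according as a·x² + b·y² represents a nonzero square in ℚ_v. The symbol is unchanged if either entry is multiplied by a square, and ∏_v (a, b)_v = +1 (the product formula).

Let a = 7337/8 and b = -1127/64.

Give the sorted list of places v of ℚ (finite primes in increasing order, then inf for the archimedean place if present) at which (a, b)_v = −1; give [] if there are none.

(a, b) ≡ (14674, -23) mod (ℚ^×)²; places V = {2, 7, 11, 23, 29, ∞}.
(a,b)_29: α=1, u≡28; β=0, v≡20 (mod 29); (28|29)=+1, (20|29)=+1; sign (−1)^0·+1^0·+1^1 = +1.
(a,b)_11: α=1, u≡5; β=0, v≡8 (mod 11); (5|11)=+1, (8|11)=-1; sign (−1)^0·+1^0·-1^1 = -1.
(a,b)_2: α=-3, β=-6; u≡1, v≡1 (mod 8); ε(u)ε(v)=0·0, αω(v)=-3·0, βω(u)=-6·0; sum ≡ 0  ⇒  +1.
(a,b)_23: α=1, u≡14; β=1, v≡19 (mod 23); (14|23)=-1, (19|23)=-1; sign (−1)^1·-1^1·-1^1 = -1.
(a,b)_7: α=0, u≡1; β=2, v≡5 (mod 7); (1|7)=+1, (5|7)=-1; sign (−1)^0·+1^2·-1^0 = +1.
(a,b)_∞: sgn(14674)=+, sgn(-23)=−, so +1.
Ram(14674, -23) = {11, 23}; no ℚ_11-point on the conic.

[11, 23]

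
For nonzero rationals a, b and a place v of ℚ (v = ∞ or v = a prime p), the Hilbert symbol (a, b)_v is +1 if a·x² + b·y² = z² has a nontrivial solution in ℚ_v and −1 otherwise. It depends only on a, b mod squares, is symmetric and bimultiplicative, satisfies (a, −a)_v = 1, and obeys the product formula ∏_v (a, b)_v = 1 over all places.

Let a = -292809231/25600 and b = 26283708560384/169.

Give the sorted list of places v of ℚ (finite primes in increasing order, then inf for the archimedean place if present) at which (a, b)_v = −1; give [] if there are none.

[17, 23, 31, 37]

(a, b) ≡ (-1591, 212129621) mod (ℚ^×)²; places V = {2, 3, 5, 11, 13, 17, 23, 31, 37, 43, ∞}.
(a,b)_2: α=-10, β=10; u≡1, v≡5 (mod 8); ε(u)ε(v)=0·0, αω(v)=-10·1, βω(u)=10·0; sum ≡ 0  ⇒  +1.
(a,b)_37: α=1, u≡23; β=1, v≡12 (mod 37); (23|37)=-1, (12|37)=+1; sign (−1)^0·-1^1·+1^1 = -1.
(a,b)_∞: sgn(-1591)=−, sgn(212129621)=+, so +1.
(a,b)_31: α=0, u≡21; β=1, v≡26 (mod 31); (21|31)=-1, (26|31)=-1; sign (−1)^0·-1^1·-1^0 = -1.
(a,b)_23: α=0, u≡20; β=1, v≡13 (mod 23); (20|23)=-1, (13|23)=+1; sign (−1)^0·-1^1·+1^0 = -1.
(a,b)_17: α=0, u≡12; β=1, v≡13 (mod 17); (12|17)=-1, (13|17)=+1; sign (−1)^0·-1^1·+1^0 = -1.
(a,b)_5: α=-2, u≡1; β=0, v≡1 (mod 5); (1|5)=+1, (1|5)=+1; sign (−1)^0·+1^0·+1^-2 = +1.
(a,b)_43: α=1, u≡9; β=1, v≡12 (mod 43); (9|43)=+1, (12|43)=-1; sign (−1)^1·+1^1·-1^1 = +1.
(a,b)_3: α=2, u≡2; β=0, v≡2 (mod 3); (2|3)=-1, (2|3)=-1; sign (−1)^0·-1^0·-1^2 = +1.
(a,b)_13: α=2, u≡5; β=-2, v≡2 (mod 13); (5|13)=-1, (2|13)=-1; sign (−1)^0·-1^-2·-1^2 = +1.
(a,b)_11: α=2, u≡4; β=3, v≡1 (mod 11); (4|11)=+1, (1|11)=+1; sign (−1)^0·+1^3·+1^2 = +1.
|Ram(-1591, 212129621)| = 4, even; anisotropic at {17, 23, 31, 37}.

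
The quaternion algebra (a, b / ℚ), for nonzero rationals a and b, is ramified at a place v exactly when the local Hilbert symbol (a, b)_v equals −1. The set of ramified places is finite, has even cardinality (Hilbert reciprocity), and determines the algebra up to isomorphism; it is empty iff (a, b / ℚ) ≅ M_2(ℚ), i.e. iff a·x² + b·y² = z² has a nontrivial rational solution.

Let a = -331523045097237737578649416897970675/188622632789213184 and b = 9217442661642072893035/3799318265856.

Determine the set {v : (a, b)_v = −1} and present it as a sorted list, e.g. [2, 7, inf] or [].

[5, 23]

(a, b) ≡ (-16907, 115) mod (ℚ^×)²; places V = {2, 3, 5, 7, 11, 13, 17, 23, 29, 47, 53, ∞}.
(a,b)_11: α=7, u≡9; β=4, v≡3 (mod 11); (9|11)=+1, (3|11)=+1; sign (−1)^0·+1^4·+1^7 = +1.
(a,b)_7: α=2, u≡6; β=2, v≡6 (mod 7); (6|7)=-1, (6|7)=-1; sign (−1)^0·-1^2·-1^2 = +1.
(a,b)_53: α=3, u≡40; β=2, v≡36 (mod 53); (40|53)=+1, (36|53)=+1; sign (−1)^0·+1^2·+1^3 = +1.
(a,b)_29: α=3, u≡14; β=2, v≡5 (mod 29); (14|29)=-1, (5|29)=+1; sign (−1)^0·-1^2·+1^3 = +1.
(a,b)_23: α=8, u≡15; β=5, v≡21 (mod 23); (15|23)=-1, (21|23)=-1; sign (−1)^0·-1^5·-1^8 = -1.
(a,b)_∞: sgn(-16907)=−, sgn(115)=+, so +1.
(a,b)_47: α=-4, u≡10; β=-2, v≡7 (mod 47); (10|47)=-1, (7|47)=+1; sign (−1)^0·-1^-2·+1^-4 = +1.
(a,b)_3: α=-2, u≡1; β=-8, v≡1 (mod 3); (1|3)=+1, (1|3)=+1; sign (−1)^0·+1^-8·+1^-2 = +1.
(a,b)_17: α=2, u≡16; β=0, v≡13 (mod 17); (16|17)=+1, (13|17)=+1; sign (−1)^0·+1^0·+1^2 = +1.
(a,b)_5: α=2, u≡2; β=1, v≡2 (mod 5); (2|5)=-1, (2|5)=-1; sign (−1)^0·-1^1·-1^2 = -1.
(a,b)_13: α=2, u≡11; β=2, v≡2 (mod 13); (11|13)=-1, (2|13)=-1; sign (−1)^0·-1^2·-1^2 = +1.
(a,b)_2: α=-32, β=-18; u≡5, v≡3 (mod 8); ε(u)ε(v)=0·1, αω(v)=-32·1, βω(u)=-18·1; sum ≡ 0  ⇒  +1.
Ram(-16907, 115) = {5, 23}; no ℚ_5-point on the conic.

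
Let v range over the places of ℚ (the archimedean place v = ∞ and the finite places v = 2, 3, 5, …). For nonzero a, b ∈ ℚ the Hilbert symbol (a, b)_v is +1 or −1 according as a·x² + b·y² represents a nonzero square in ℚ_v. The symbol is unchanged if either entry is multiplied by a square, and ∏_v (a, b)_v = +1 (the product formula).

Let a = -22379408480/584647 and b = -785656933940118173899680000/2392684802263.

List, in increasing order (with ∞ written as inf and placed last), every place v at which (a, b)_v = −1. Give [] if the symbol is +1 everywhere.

[11, inf]

(a, b) ≡ (-10010, -231) mod (ℚ^×)²; places V = {2, 3, 5, 7, 11, 13, 17, 19, 23, 41, 43, ∞}.
(a,b)_43: α=2, u≡38; β=0, v≡34 (mod 43); (38|43)=+1, (34|43)=-1; sign (−1)^0·+1^0·-1^2 = +1.
(a,b)_19: α=0, u≡2; β=2, v≡7 (mod 19); (2|19)=-1, (7|19)=+1; sign (−1)^0·-1^2·+1^0 = +1.
(a,b)_∞: sgn(-10010)=−, sgn(-231)=−, so -1.
(a,b)_41: α=0, u≡7; β=2, v≡38 (mod 41); (7|41)=-1, (38|41)=-1; sign (−1)^0·-1^2·-1^0 = +1.
(a,b)_3: α=0, u≡1; β=5, v≡1 (mod 3); (1|3)=+1, (1|3)=+1; sign (−1)^0·+1^5·+1^0 = +1.
(a,b)_23: α=2, u≡16; β=6, v≡7 (mod 23); (16|23)=+1, (7|23)=-1; sign (−1)^0·+1^6·-1^2 = +1.
(a,b)_5: α=1, u≡2; β=4, v≡4 (mod 5); (2|5)=-1, (4|5)=+1; sign (−1)^0·-1^4·+1^1 = +1.
(a,b)_2: α=5, β=8; u≡3, v≡1 (mod 8); ε(u)ε(v)=1·0, αω(v)=5·0, βω(u)=8·1; sum ≡ 0  ⇒  +1.
(a,b)_7: α=-1, u≡3; β=-3, v≡4 (mod 7); (3|7)=-1, (4|7)=+1; sign (−1)^1·-1^-3·+1^-1 = +1.
(a,b)_13: α=1, u≡9; β=2, v≡12 (mod 13); (9|13)=+1, (12|13)=+1; sign (−1)^0·+1^2·+1^1 = +1.
(a,b)_11: α=1, u≡4; β=3, v≡1 (mod 11); (4|11)=+1, (1|11)=+1; sign (−1)^1·+1^3·+1^1 = -1.
(a,b)_17: α=-4, u≡5; β=-8, v≡14 (mod 17); (5|17)=-1, (14|17)=-1; sign (−1)^0·-1^-8·-1^-4 = +1.
|Ram(-10010, -231)| = 2, even; anisotropic at {11, ∞}.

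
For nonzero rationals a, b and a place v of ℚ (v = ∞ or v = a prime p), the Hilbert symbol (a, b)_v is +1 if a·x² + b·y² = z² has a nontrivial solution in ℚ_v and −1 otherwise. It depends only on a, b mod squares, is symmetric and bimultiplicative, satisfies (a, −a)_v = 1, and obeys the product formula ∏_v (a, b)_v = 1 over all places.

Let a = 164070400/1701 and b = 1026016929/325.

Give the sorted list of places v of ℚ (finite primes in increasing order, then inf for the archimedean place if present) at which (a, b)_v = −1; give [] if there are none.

[19, 29]

(a, b) ≡ (134589, 12597) mod (ℚ^×)²; places V = {2, 3, 5, 7, 13, 17, 19, 29, ∞}.
(a,b)_5: α=2, u≡1; β=-2, v≡3 (mod 5); (1|5)=+1, (3|5)=-1; sign (−1)^0·+1^-2·-1^2 = +1.
(a,b)_13: α=1, u≡8; β=-1, v≡11 (mod 13); (8|13)=-1, (11|13)=-1; sign (−1)^0·-1^-1·-1^1 = +1.
(a,b)_29: α=1, u≡1; β=0, v≡15 (mod 29); (1|29)=+1, (15|29)=-1; sign (−1)^0·+1^0·-1^1 = -1.
(a,b)_3: α=-5, u≡1; β=3, v≡2 (mod 3); (1|3)=+1, (2|3)=-1; sign (−1)^1·+1^3·-1^-5 = +1.
(a,b)_19: α=0, u≡8; β=1, v≡11 (mod 19); (8|19)=-1, (11|19)=+1; sign (−1)^0·-1^1·+1^0 = -1.
(a,b)_∞: sgn(134589)=+, sgn(12597)=+, so +1.
(a,b)_2: α=10, β=0; u≡5, v≡5 (mod 8); ε(u)ε(v)=0·0, αω(v)=10·1, βω(u)=0·1; sum ≡ 0  ⇒  +1.
(a,b)_7: α=-1, u≡5; β=6, v≡2 (mod 7); (5|7)=-1, (2|7)=+1; sign (−1)^0·-1^6·+1^-1 = +1.
(a,b)_17: α=1, u≡11; β=1, v≡5 (mod 17); (11|17)=-1, (5|17)=-1; sign (−1)^0·-1^1·-1^1 = +1.
|Ram(134589, 12597)| = 2, even; anisotropic at {19, 29}.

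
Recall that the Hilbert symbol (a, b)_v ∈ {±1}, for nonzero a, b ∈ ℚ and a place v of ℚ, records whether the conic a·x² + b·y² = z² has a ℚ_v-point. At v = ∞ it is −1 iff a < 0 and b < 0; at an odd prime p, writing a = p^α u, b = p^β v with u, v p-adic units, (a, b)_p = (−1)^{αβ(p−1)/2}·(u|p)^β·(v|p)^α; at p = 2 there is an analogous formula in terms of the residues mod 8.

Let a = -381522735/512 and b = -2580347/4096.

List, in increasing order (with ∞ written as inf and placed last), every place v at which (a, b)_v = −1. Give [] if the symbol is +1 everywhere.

Mod squares: a ≡ -160270, b ≡ -2580347. Check v ∈ {∞, 2, 3, 5, 7, 11, 23, 31, 47}.
v=2: v_2(a)=-9, v_2(b)=-12; units ≡ 1, 5 (mod 8); ε·ε+αω+βω = 0·0+-9·1+-12·0 ≡ 1  ⇒  (a,b)_2 = -1.
v=5: a=5^1·(≡4), b=5^0·(≡3) mod 5; (4|5)=+1, (3|5)=-1; (−1)^{1·0·2}·(+1)^0·(-1)^1 = -1.
v=23: a=23^2·(≡7), b=23^1·(≡14) mod 23; (7|23)=-1, (14|23)=-1; (−1)^{2·1·11}·(-1)^1·(-1)^2 = -1.
v=3: a=3^2·(≡2), b=3^0·(≡1) mod 3; (2|3)=-1, (1|3)=+1; (−1)^{2·0·1}·(-1)^0·(+1)^2 = +1.
v=31: a=31^1·(≡2), b=31^1·(≡15) mod 31; (2|31)=+1, (15|31)=-1; (−1)^{1·1·15}·(+1)^1·(-1)^1 = +1.
v=7: a=7^0·(≡1), b=7^1·(≡6) mod 7; (1|7)=+1, (6|7)=-1; (−1)^{0·1·3}·(+1)^1·(-1)^0 = +1.
v=11: a=11^1·(≡1), b=11^1·(≡5) mod 11; (1|11)=+1, (5|11)=+1; (−1)^{1·1·5}·(+1)^1·(+1)^1 = -1.
v=47: a=47^1·(≡27), b=47^1·(≡6) mod 47; (27|47)=+1, (6|47)=+1; (−1)^{1·1·23}·(+1)^1·(+1)^1 = -1.
v=∞: -160270 < 0 and -2580347 < 0  ⇒  (a,b)_∞ = -1.
Ram(-160270, -2580347) = {2, 5, 11, 23, 47, ∞}; no ℚ_2-point on the conic.

[2, 5, 11, 23, 47, inf]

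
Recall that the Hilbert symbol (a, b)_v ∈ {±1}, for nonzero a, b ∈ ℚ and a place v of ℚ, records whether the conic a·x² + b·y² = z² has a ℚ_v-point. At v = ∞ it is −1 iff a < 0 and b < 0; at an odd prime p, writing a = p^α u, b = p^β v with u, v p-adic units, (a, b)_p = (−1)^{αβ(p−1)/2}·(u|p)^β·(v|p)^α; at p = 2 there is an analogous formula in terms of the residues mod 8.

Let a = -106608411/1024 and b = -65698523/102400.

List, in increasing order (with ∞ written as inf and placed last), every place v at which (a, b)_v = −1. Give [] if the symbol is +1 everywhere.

Mod squares: a ≡ -70091, b ≡ -323. Check v ∈ {∞, 2, 3, 5, 7, 11, 13, 17, 19, 31, 41}.
v=3: a=3^2·(≡1), b=3^0·(≡1) mod 3; (1|3)=+1, (1|3)=+1; (−1)^{2·0·1}·(+1)^0·(+1)^2 = +1.
v=5: a=5^0·(≡1), b=5^-2·(≡2) mod 5; (1|5)=+1, (2|5)=-1; (−1)^{0·-2·2}·(+1)^-2·(-1)^0 = +1.
v=31: a=31^1·(≡4), b=31^0·(≡8) mod 31; (4|31)=+1, (8|31)=+1; (−1)^{1·0·15}·(+1)^0·(+1)^1 = +1.
v=11: a=11^0·(≡3), b=11^2·(≡8) mod 11; (3|11)=+1, (8|11)=-1; (−1)^{0·2·5}·(+1)^2·(-1)^0 = +1.
v=19: a=19^1·(≡11), b=19^1·(≡14) mod 19; (11|19)=+1, (14|19)=-1; (−1)^{1·1·9}·(+1)^1·(-1)^1 = +1.
v=∞: -70091 < 0 and -323 < 0  ⇒  (a,b)_∞ = -1.
v=13: a=13^2·(≡11), b=13^0·(≡7) mod 13; (11|13)=-1, (7|13)=-1; (−1)^{2·0·6}·(-1)^0·(-1)^2 = +1.
v=41: a=41^0·(≡6), b=41^2·(≡37) mod 41; (6|41)=-1, (37|41)=+1; (−1)^{0·2·20}·(-1)^2·(+1)^0 = +1.
v=7: a=7^1·(≡4), b=7^0·(≡3) mod 7; (4|7)=+1, (3|7)=-1; (−1)^{1·0·3}·(+1)^0·(-1)^1 = -1.
v=17: a=17^1·(≡16), b=17^1·(≡16) mod 17; (16|17)=+1, (16|17)=+1; (−1)^{1·1·8}·(+1)^1·(+1)^1 = +1.
v=2: v_2(a)=-10, v_2(b)=-12; units ≡ 5, 5 (mod 8); ε·ε+αω+βω = 0·0+-10·1+-12·1 ≡ 0  ⇒  (a,b)_2 = +1.
(-70091, -323 / ℚ) ramifies at {7, ∞}: a division algebra.

[7, inf]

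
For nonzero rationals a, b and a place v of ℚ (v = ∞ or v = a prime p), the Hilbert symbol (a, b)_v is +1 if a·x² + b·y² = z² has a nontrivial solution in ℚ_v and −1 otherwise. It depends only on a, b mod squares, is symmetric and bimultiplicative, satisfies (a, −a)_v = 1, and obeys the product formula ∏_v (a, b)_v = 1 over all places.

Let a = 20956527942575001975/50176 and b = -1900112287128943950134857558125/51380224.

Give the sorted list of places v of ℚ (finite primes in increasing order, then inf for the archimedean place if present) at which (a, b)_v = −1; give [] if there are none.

Mod squares: a ≡ 1271, b ≡ -317053. Check v ∈ {∞, 2, 3, 5, 7, 11, 19, 31, 37, 41}.
v=41: a=41^3·(≡5), b=41^5·(≡10) mod 41; (5|41)=+1, (10|41)=+1; (−1)^{3·5·20}·(+1)^5·(+1)^3 = +1.
v=11: a=11^2·(≡8), b=11^3·(≡6) mod 11; (8|11)=-1, (6|11)=-1; (−1)^{2·3·5}·(-1)^3·(-1)^2 = -1.
v=7: a=7^-2·(≡1), b=7^-2·(≡3) mod 7; (1|7)=+1, (3|7)=-1; (−1)^{-2·-2·3}·(+1)^-2·(-1)^-2 = +1.
v=3: a=3^8·(≡2), b=3^10·(≡2) mod 3; (2|3)=-1, (2|3)=-1; (−1)^{8·10·1}·(-1)^10·(-1)^8 = +1.
v=2: v_2(a)=-10, v_2(b)=-20; units ≡ 7, 3 (mod 8); ε·ε+αω+βω = 1·1+-10·1+-20·0 ≡ 1  ⇒  (a,b)_2 = -1.
v=37: a=37^2·(≡2), b=37^3·(≡32) mod 37; (2|37)=-1, (32|37)=-1; (−1)^{2·3·18}·(-1)^3·(-1)^2 = -1.
v=5: a=5^2·(≡4), b=5^4·(≡3) mod 5; (4|5)=+1, (3|5)=-1; (−1)^{2·4·2}·(+1)^4·(-1)^2 = +1.
v=19: a=19^2·(≡11), b=19^3·(≡13) mod 19; (11|19)=+1, (13|19)=-1; (−1)^{2·3·9}·(+1)^3·(-1)^2 = +1.
v=31: a=31^1·(≡4), b=31^2·(≡26) mod 31; (4|31)=+1, (26|31)=-1; (−1)^{1·2·15}·(+1)^2·(-1)^1 = -1.
v=∞: 1271 > 0 and -317053 < 0  ⇒  (a,b)_∞ = +1.
Ram(1271, -317053) = {2, 11, 31, 37}; no ℚ_2-point on the conic.

[2, 11, 31, 37]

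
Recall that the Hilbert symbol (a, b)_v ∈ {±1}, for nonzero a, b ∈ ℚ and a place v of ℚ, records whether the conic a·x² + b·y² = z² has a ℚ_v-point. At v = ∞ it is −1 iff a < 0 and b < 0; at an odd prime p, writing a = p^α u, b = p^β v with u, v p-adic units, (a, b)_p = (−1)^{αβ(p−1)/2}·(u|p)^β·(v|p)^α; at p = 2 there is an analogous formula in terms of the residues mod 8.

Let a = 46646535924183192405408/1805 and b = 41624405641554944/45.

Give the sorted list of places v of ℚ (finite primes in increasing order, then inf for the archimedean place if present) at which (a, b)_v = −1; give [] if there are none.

[5, 13, 23, 41]

Mod squares: a ≡ 11890, b ≡ 1495. Check v ∈ {∞, 2, 3, 5, 7, 11, 13, 17, 19, 23, 29, 41}.
v=2: v_2(a)=5, v_2(b)=10; units ≡ 1, 7 (mod 8); ε·ε+αω+βω = 0·1+5·0+10·0 ≡ 0  ⇒  (a,b)_2 = +1.
v=29: a=29^1·(≡16), b=29^0·(≡7) mod 29; (16|29)=+1, (7|29)=+1; (−1)^{1·0·14}·(+1)^0·(+1)^1 = +1.
v=41: a=41^3·(≡11), b=41^2·(≡27) mod 41; (11|41)=-1, (27|41)=-1; (−1)^{3·2·20}·(-1)^2·(-1)^3 = -1.
v=11: a=11^2·(≡2), b=11^0·(≡10) mod 11; (2|11)=-1, (10|11)=-1; (−1)^{2·0·5}·(-1)^0·(-1)^2 = +1.
v=7: a=7^2·(≡1), b=7^0·(≡4) mod 7; (1|7)=+1, (4|7)=+1; (−1)^{2·0·3}·(+1)^0·(+1)^2 = +1.
v=19: a=19^-2·(≡2), b=19^0·(≡15) mod 19; (2|19)=-1, (15|19)=-1; (−1)^{-2·0·9}·(-1)^0·(-1)^-2 = +1.
v=5: a=5^-1·(≡3), b=5^-1·(≡1) mod 5; (3|5)=-1, (1|5)=+1; (−1)^{-1·-1·2}·(-1)^-1·(+1)^-1 = -1.
v=17: a=17^2·(≡12), b=17^2·(≡8) mod 17; (12|17)=-1, (8|17)=+1; (−1)^{2·2·8}·(-1)^2·(+1)^2 = +1.
v=13: a=13^2·(≡5), b=13^1·(≡2) mod 13; (5|13)=-1, (2|13)=-1; (−1)^{2·1·6}·(-1)^1·(-1)^2 = -1.
v=23: a=23^4·(≡11), b=23^5·(≡15) mod 23; (11|23)=-1, (15|23)=-1; (−1)^{4·5·11}·(-1)^5·(-1)^4 = -1.
v=∞: 11890 > 0 and 1495 > 0  ⇒  (a,b)_∞ = +1.
v=3: a=3^2·(≡1), b=3^-2·(≡1) mod 3; (1|3)=+1, (1|3)=+1; (−1)^{2·-2·1}·(+1)^-2·(+1)^2 = +1.
|Ram(11890, 1495)| = 4, even; anisotropic at {5, 13, 23, 41}.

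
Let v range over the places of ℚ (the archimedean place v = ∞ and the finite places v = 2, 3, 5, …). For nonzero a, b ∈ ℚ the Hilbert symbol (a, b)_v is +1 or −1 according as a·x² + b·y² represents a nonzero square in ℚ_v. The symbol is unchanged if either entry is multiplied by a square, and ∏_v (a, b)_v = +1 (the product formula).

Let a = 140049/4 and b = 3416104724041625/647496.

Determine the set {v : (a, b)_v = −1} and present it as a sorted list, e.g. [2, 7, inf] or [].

Mod squares: a ≡ 1729, b ≡ 22610. Check v ∈ {∞, 2, 3, 5, 7, 11, 13, 17, 19, 23, 29}.
v=5: a=5^0·(≡1), b=5^3·(≡3) mod 5; (1|5)=+1, (3|5)=-1; (−1)^{0·3·2}·(+1)^3·(-1)^0 = +1.
v=23: a=23^0·(≡12), b=23^-2·(≡4) mod 23; (12|23)=+1, (4|23)=+1; (−1)^{0·-2·11}·(+1)^-2·(+1)^0 = +1.
v=∞: 1729 > 0 and 22610 > 0  ⇒  (a,b)_∞ = +1.
v=13: a=13^1·(≡12), b=13^0·(≡1) mod 13; (12|13)=+1, (1|13)=+1; (−1)^{1·0·6}·(+1)^0·(+1)^1 = +1.
v=17: a=17^0·(≡5), b=17^-1·(≡4) mod 17; (5|17)=-1, (4|17)=+1; (−1)^{0·-1·8}·(-1)^-1·(+1)^0 = -1.
v=19: a=19^1·(≡14), b=19^1·(≡2) mod 19; (14|19)=-1, (2|19)=-1; (−1)^{1·1·9}·(-1)^1·(-1)^1 = -1.
v=29: a=29^0·(≡2), b=29^4·(≡15) mod 29; (2|29)=-1, (15|29)=-1; (−1)^{0·4·14}·(-1)^4·(-1)^0 = +1.
v=11: a=11^0·(≡2), b=11^2·(≡1) mod 11; (2|11)=-1, (1|11)=+1; (−1)^{0·2·5}·(-1)^2·(+1)^0 = +1.
v=3: a=3^4·(≡1), b=3^-2·(≡2) mod 3; (1|3)=+1, (2|3)=-1; (−1)^{4·-2·1}·(+1)^-2·(-1)^4 = +1.
v=2: v_2(a)=-2, v_2(b)=-3; units ≡ 1, 1 (mod 8); ε·ε+αω+βω = 0·0+-2·0+-3·0 ≡ 0  ⇒  (a,b)_2 = +1.
v=7: a=7^1·(≡2), b=7^5·(≡6) mod 7; (2|7)=+1, (6|7)=-1; (−1)^{1·5·3}·(+1)^5·(-1)^1 = +1.
|Ram(1729, 22610)| = 2, even; anisotropic at {17, 19}.

[17, 19]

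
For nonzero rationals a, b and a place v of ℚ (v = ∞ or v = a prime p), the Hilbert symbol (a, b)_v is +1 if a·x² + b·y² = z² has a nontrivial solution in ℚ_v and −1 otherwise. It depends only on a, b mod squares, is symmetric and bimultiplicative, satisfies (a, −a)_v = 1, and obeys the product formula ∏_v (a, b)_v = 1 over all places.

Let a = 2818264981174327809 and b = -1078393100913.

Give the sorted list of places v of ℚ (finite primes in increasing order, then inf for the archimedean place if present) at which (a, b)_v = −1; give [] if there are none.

(a, b) ≡ (45849, -57) mod (ℚ^×)²; places V = {2, 3, 17, 19, 29, 31, ∞}.
(a,b)_19: α=2, u≡2; β=1, v≡6 (mod 19); (2|19)=-1, (6|19)=+1; sign (−1)^0·-1^1·+1^2 = -1.
(a,b)_29: α=3, u≡12; β=2, v≡24 (mod 29); (12|29)=-1, (24|29)=+1; sign (−1)^0·-1^2·+1^3 = +1.
(a,b)_17: α=3, u≡5; β=2, v≡11 (mod 17); (5|17)=-1, (11|17)=-1; sign (−1)^0·-1^2·-1^3 = -1.
(a,b)_2: α=0, β=0; u≡1, v≡7 (mod 8); ε(u)ε(v)=0·1, αω(v)=0·0, βω(u)=0·0; sum ≡ 0  ⇒  +1.
(a,b)_3: α=7, u≡1; β=5, v≡2 (mod 3); (1|3)=+1, (2|3)=-1; sign (−1)^1·+1^5·-1^7 = +1.
(a,b)_∞: sgn(45849)=+, sgn(-57)=−, so +1.
(a,b)_31: α=3, u≡27; β=2, v≡18 (mod 31); (27|31)=-1, (18|31)=+1; sign (−1)^0·-1^2·+1^3 = +1.
(45849, -57 / ℚ) ramifies at {17, 19}: a division algebra.

[17, 19]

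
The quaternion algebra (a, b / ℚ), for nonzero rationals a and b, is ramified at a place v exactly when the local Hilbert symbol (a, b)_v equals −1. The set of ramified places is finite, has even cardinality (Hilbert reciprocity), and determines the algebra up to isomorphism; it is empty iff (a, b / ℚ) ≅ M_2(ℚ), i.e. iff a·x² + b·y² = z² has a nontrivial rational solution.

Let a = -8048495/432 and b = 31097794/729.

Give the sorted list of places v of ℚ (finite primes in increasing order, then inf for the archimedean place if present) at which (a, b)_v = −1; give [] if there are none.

[2, 13, 17, 19]

Mod squares: a ≡ -1365, b ≡ 58786. Check v ∈ {∞, 2, 3, 5, 7, 13, 17, 19, 23}.
v=23: a=23^0·(≡21), b=23^2·(≡20) mod 23; (21|23)=-1, (20|23)=-1; (−1)^{0·2·11}·(-1)^2·(-1)^0 = +1.
v=17: a=17^0·(≡10), b=17^1·(≡10) mod 17; (10|17)=-1, (10|17)=-1; (−1)^{0·1·8}·(-1)^1·(-1)^0 = -1.
v=7: a=7^3·(≡4), b=7^1·(≡6) mod 7; (4|7)=+1, (6|7)=-1; (−1)^{3·1·3}·(+1)^1·(-1)^3 = +1.
v=3: a=3^-3·(≡1), b=3^-6·(≡1) mod 3; (1|3)=+1, (1|3)=+1; (−1)^{-3·-6·1}·(+1)^-6·(+1)^-3 = +1.
v=∞: -1365 < 0 and 58786 > 0  ⇒  (a,b)_∞ = +1.
v=5: a=5^1·(≡3), b=5^0·(≡1) mod 5; (3|5)=-1, (1|5)=+1; (−1)^{1·0·2}·(-1)^0·(+1)^1 = +1.
v=13: a=13^1·(≡12), b=13^1·(≡8) mod 13; (12|13)=+1, (8|13)=-1; (−1)^{1·1·6}·(+1)^1·(-1)^1 = -1.
v=19: a=19^2·(≡13), b=19^1·(≡4) mod 19; (13|19)=-1, (4|19)=+1; (−1)^{2·1·9}·(-1)^1·(+1)^2 = -1.
v=2: v_2(a)=-4, v_2(b)=1; units ≡ 3, 1 (mod 8); ε·ε+αω+βω = 1·0+-4·0+1·1 ≡ 1  ⇒  (a,b)_2 = -1.
(-1365, 58786 / ℚ) ramifies at {2, 13, 17, 19}: a division algebra.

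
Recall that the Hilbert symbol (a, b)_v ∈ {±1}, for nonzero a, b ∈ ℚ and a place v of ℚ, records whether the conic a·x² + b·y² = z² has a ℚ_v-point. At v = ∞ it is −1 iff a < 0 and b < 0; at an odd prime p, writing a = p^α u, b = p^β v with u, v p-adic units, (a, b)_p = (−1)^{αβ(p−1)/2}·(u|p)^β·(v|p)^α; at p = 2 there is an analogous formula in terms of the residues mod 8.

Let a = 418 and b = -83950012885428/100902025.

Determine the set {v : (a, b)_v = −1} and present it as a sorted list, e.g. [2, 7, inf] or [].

(a, b) ≡ (418, -42253) mod (ℚ^×)²; places V = {2, 3, 5, 7, 11, 17, 19, 23, 29, 31, 41, 47, ∞}.
(a,b)_31: α=0, u≡15; β=1, v≡16 (mod 31); (15|31)=-1, (16|31)=+1; sign (−1)^0·-1^1·+1^0 = -1.
(a,b)_5: α=0, u≡3; β=-2, v≡2 (mod 5); (3|5)=-1, (2|5)=-1; sign (−1)^0·-1^-2·-1^0 = +1.
(a,b)_17: α=0, u≡10; β=2, v≡2 (mod 17); (10|17)=-1, (2|17)=+1; sign (−1)^0·-1^2·+1^0 = +1.
(a,b)_3: α=0, u≡1; β=2, v≡2 (mod 3); (1|3)=+1, (2|3)=-1; sign (−1)^0·+1^2·-1^0 = +1.
(a,b)_7: α=0, u≡5; β=-4, v≡6 (mod 7); (5|7)=-1, (6|7)=-1; sign (−1)^0·-1^-4·-1^0 = +1.
(a,b)_19: α=1, u≡3; β=2, v≡2 (mod 19); (3|19)=-1, (2|19)=-1; sign (−1)^0·-1^2·-1^1 = -1.
(a,b)_41: α=0, u≡8; β=-2, v≡21 (mod 41); (8|41)=+1, (21|41)=+1; sign (−1)^0·+1^-2·+1^0 = +1.
(a,b)_11: α=1, u≡5; β=0, v≡9 (mod 11); (5|11)=+1, (9|11)=+1; sign (−1)^0·+1^0·+1^1 = +1.
(a,b)_47: α=0, u≡42; β=1, v≡38 (mod 47); (42|47)=+1, (38|47)=-1; sign (−1)^0·+1^1·-1^0 = +1.
(a,b)_23: α=0, u≡4; β=2, v≡21 (mod 23); (4|23)=+1, (21|23)=-1; sign (−1)^0·+1^2·-1^0 = +1.
(a,b)_2: α=1, β=2; u≡1, v≡3 (mod 8); ε(u)ε(v)=0·1, αω(v)=1·1, βω(u)=2·0; sum ≡ 1  ⇒  -1.
(a,b)_∞: sgn(418)=+, sgn(-42253)=−, so +1.
(a,b)_29: α=0, u≡12; β=1, v≡16 (mod 29); (12|29)=-1, (16|29)=+1; sign (−1)^0·-1^1·+1^0 = -1.
Ram(418, -42253) = {2, 19, 29, 31}; no ℚ_2-point on the conic.

[2, 19, 29, 31]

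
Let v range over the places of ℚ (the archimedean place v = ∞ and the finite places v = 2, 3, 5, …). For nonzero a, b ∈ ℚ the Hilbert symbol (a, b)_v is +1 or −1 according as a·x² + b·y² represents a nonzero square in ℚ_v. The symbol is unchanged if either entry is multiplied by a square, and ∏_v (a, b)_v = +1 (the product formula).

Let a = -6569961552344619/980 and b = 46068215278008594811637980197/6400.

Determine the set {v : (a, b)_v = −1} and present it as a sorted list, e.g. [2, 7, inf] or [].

Mod squares: a ≡ -190095, b ≡ 12597. Check v ∈ {∞, 2, 3, 5, 7, 11, 13, 17, 19, 23, 29}.
v=2: v_2(a)=-2, v_2(b)=-8; units ≡ 1, 5 (mod 8); ε·ε+αω+βω = 0·0+-2·1+-8·0 ≡ 0  ⇒  (a,b)_2 = +1.
v=5: a=5^-1·(≡1), b=5^-2·(≡2) mod 5; (1|5)=+1, (2|5)=-1; (−1)^{-1·-2·2}·(+1)^-2·(-1)^-1 = -1.
v=19: a=19^3·(≡18), b=19^5·(≡9) mod 19; (18|19)=-1, (9|19)=+1; (−1)^{3·5·9}·(-1)^5·(+1)^3 = +1.
v=3: a=3^5·(≡1), b=3^7·(≡2) mod 3; (1|3)=+1, (2|3)=-1; (−1)^{5·7·1}·(+1)^7·(-1)^5 = +1.
v=∞: -190095 < 0 and 12597 > 0  ⇒  (a,b)_∞ = +1.
v=13: a=13^2·(≡3), b=13^3·(≡11) mod 13; (3|13)=+1, (11|13)=-1; (−1)^{2·3·6}·(+1)^3·(-1)^2 = +1.
v=7: a=7^-2·(≡2), b=7^0·(≡4) mod 7; (2|7)=+1, (4|7)=+1; (−1)^{-2·0·3}·(+1)^0·(+1)^-2 = +1.
v=29: a=29^1·(≡22), b=29^2·(≡15) mod 29; (22|29)=+1, (15|29)=-1; (−1)^{1·2·14}·(+1)^2·(-1)^1 = -1.
v=11: a=11^2·(≡2), b=11^6·(≡6) mod 11; (2|11)=-1, (6|11)=-1; (−1)^{2·6·5}·(-1)^6·(-1)^2 = +1.
v=23: a=23^1·(≡15), b=23^2·(≡13) mod 23; (15|23)=-1, (13|23)=+1; (−1)^{1·2·11}·(-1)^2·(+1)^1 = +1.
v=17: a=17^2·(≡9), b=17^3·(≡3) mod 17; (9|17)=+1, (3|17)=-1; (−1)^{2·3·8}·(+1)^3·(-1)^2 = +1.
(-190095, 12597 / ℚ) ramifies at {5, 29}: a division algebra.

[5, 29]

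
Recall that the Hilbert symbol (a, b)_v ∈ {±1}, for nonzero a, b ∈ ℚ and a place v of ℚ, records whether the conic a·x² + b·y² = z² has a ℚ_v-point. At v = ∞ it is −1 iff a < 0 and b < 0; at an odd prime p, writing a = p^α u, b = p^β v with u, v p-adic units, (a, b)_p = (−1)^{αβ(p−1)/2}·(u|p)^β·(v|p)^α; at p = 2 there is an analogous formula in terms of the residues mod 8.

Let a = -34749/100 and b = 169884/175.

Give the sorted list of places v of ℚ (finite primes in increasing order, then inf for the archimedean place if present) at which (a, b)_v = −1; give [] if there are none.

(a, b) ≡ (-429, 273) mod (ℚ^×)²; places V = {2, 3, 5, 7, 11, 13, ∞}.
(a,b)_11: α=1, u≡9; β=2, v≡4 (mod 11); (9|11)=+1, (4|11)=+1; sign (−1)^0·+1^2·+1^1 = +1.
(a,b)_∞: sgn(-429)=−, sgn(273)=+, so +1.
(a,b)_2: α=-2, β=2; u≡3, v≡1 (mod 8); ε(u)ε(v)=1·0, αω(v)=-2·0, βω(u)=2·1; sum ≡ 0  ⇒  +1.
(a,b)_13: α=1, u≡2; β=1, v≡7 (mod 13); (2|13)=-1, (7|13)=-1; sign (−1)^0·-1^1·-1^1 = +1.
(a,b)_5: α=-2, u≡4; β=-2, v≡2 (mod 5); (4|5)=+1, (2|5)=-1; sign (−1)^0·+1^-2·-1^-2 = +1.
(a,b)_7: α=0, u≡3; β=-1, v≡2 (mod 7); (3|7)=-1, (2|7)=+1; sign (−1)^0·-1^-1·+1^0 = -1.
(a,b)_3: α=5, u≡1; β=3, v≡1 (mod 3); (1|3)=+1, (1|3)=+1; sign (−1)^1·+1^3·+1^5 = -1.
|Ram(-429, 273)| = 2, even; anisotropic at {3, 7}.

[3, 7]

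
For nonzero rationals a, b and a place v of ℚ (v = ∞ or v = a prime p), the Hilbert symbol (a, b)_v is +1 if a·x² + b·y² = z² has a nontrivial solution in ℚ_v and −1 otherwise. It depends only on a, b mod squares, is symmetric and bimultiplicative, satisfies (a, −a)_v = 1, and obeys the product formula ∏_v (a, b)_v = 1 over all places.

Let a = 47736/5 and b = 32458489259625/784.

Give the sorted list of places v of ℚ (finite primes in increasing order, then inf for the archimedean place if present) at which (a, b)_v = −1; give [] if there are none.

(a, b) ≡ (6630, 36465) mod (ℚ^×)²; places V = {2, 3, 5, 7, 11, 13, 17, ∞}.
(a,b)_13: α=1, u≡9; β=3, v≡12 (mod 13); (9|13)=+1, (12|13)=+1; sign (−1)^0·+1^3·+1^1 = +1.
(a,b)_3: α=3, u≡2; β=7, v≡2 (mod 3); (2|3)=-1, (2|3)=-1; sign (−1)^1·-1^7·-1^3 = -1.
(a,b)_∞: sgn(6630)=+, sgn(36465)=+, so +1.
(a,b)_5: α=-1, u≡1; β=3, v≡3 (mod 5); (1|5)=+1, (3|5)=-1; sign (−1)^0·+1^3·-1^-1 = -1.
(a,b)_2: α=3, β=-4; u≡3, v≡1 (mod 8); ε(u)ε(v)=1·0, αω(v)=3·0, βω(u)=-4·1; sum ≡ 0  ⇒  +1.
(a,b)_17: α=1, u≡4; β=3, v≡7 (mod 17); (4|17)=+1, (7|17)=-1; sign (−1)^0·+1^3·-1^1 = -1.
(a,b)_7: α=0, u≡2; β=-2, v≡1 (mod 7); (2|7)=+1, (1|7)=+1; sign (−1)^0·+1^-2·+1^0 = +1.
(a,b)_11: α=0, u≡8; β=1, v≡1 (mod 11); (8|11)=-1, (1|11)=+1; sign (−1)^0·-1^1·+1^0 = -1.
Ram(6630, 36465) = {3, 5, 11, 17}; no ℚ_3-point on the conic.

[3, 5, 11, 17]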